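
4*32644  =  130576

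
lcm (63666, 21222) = 63666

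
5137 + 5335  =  10472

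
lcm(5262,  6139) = 36834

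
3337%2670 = 667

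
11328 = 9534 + 1794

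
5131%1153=519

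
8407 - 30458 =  - 22051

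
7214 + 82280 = 89494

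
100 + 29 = 129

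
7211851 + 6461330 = 13673181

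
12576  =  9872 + 2704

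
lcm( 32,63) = 2016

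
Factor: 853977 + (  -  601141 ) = 2^2*31^1*2039^1  =  252836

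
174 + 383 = 557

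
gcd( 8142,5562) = 6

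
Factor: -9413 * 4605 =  - 3^1 * 5^1*307^1*9413^1 = - 43346865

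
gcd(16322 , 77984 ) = 2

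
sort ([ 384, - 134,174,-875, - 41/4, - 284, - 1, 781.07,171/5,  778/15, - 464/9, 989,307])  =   [ - 875, - 284,- 134, - 464/9,-41/4, - 1,171/5,778/15,174,307,384,781.07, 989]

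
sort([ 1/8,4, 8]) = [1/8, 4 , 8] 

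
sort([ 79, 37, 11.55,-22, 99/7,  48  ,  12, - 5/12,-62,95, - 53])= [ - 62,-53, - 22, - 5/12, 11.55,12,99/7, 37,48, 79, 95] 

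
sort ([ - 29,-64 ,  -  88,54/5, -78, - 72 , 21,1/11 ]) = [ - 88, - 78, - 72, - 64, - 29, 1/11, 54/5,21 ] 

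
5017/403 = 12 + 181/403 = 12.45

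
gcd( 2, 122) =2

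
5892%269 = 243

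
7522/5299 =7522/5299  =  1.42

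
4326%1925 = 476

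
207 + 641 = 848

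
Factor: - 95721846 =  - 2^1*3^1*11^1*1450331^1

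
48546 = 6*8091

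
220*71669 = 15767180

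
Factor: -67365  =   - 3^3* 5^1*499^1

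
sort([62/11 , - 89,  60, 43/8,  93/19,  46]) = [-89, 93/19, 43/8,  62/11 , 46,60 ]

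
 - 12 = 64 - 76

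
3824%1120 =464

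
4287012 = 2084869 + 2202143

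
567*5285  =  2996595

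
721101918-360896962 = 360204956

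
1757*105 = 184485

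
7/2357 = 7/2357 = 0.00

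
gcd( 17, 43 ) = 1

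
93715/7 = 13387+6/7=13387.86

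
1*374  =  374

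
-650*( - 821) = 533650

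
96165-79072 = 17093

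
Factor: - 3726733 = -3726733^1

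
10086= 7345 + 2741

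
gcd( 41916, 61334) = 14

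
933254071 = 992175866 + -58921795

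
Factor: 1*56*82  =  2^4 * 7^1*41^1 = 4592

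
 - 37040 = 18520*( - 2) 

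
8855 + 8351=17206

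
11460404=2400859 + 9059545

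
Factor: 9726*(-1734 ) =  - 16864884= - 2^2* 3^2*17^2*1621^1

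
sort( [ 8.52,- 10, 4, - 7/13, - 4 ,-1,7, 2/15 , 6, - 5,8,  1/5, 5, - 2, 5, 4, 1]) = [ - 10 , - 5, - 4,- 2 ,  -  1, - 7/13 , 2/15, 1/5, 1,4,4, 5, 5,6,7, 8 , 8.52]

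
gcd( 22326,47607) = 3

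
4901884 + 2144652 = 7046536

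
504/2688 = 3/16 = 0.19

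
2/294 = 1/147=0.01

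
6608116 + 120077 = 6728193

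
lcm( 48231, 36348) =2508012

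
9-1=8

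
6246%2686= 874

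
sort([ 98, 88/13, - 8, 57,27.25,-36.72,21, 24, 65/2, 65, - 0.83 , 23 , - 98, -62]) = [ - 98, - 62,-36.72,-8,-0.83, 88/13, 21, 23,24, 27.25,65/2, 57, 65, 98]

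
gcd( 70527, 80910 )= 3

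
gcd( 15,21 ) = 3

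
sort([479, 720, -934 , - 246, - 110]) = [ - 934, - 246, - 110,479,720]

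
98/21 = 14/3= 4.67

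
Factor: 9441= 3^2*1049^1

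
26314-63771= - 37457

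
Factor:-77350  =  -2^1*5^2*7^1*13^1*17^1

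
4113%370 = 43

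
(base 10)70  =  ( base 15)4a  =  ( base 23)31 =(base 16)46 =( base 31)28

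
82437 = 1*82437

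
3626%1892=1734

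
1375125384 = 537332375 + 837793009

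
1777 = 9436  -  7659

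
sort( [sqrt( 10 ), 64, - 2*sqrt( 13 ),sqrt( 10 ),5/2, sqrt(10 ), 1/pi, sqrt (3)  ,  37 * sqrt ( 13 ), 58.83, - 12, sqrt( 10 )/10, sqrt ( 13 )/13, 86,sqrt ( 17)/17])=[ - 12, - 2*sqrt( 13 ), sqrt(17 )/17, sqrt(13 )/13,sqrt( 10 ) /10,1/pi, sqrt(3 ),  5/2, sqrt( 10), sqrt (10), sqrt( 10 ),58.83,64,86 , 37 * sqrt( 13 )]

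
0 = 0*3970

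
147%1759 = 147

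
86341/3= 28780+1/3   =  28780.33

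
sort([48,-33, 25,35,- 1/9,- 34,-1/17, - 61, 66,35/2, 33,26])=[  -  61,-34, - 33,-1/9,- 1/17, 35/2, 25,26, 33,35,48, 66 ] 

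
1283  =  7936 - 6653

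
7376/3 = 7376/3  =  2458.67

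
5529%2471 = 587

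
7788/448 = 1947/112 = 17.38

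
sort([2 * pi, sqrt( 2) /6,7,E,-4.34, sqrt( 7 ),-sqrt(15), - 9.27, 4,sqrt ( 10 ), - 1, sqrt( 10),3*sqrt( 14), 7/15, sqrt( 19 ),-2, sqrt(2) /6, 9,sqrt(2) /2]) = [ - 9.27, -4.34,  -  sqrt( 15), - 2 ,  -  1,  sqrt(2)/6, sqrt( 2)/6, 7/15, sqrt(2) /2, sqrt( 7),E, sqrt(10),sqrt( 10), 4,sqrt (19), 2*  pi, 7 , 9, 3*sqrt( 14)]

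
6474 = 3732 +2742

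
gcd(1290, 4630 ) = 10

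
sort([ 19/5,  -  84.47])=[ - 84.47,19/5]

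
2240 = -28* ( - 80)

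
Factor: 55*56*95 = 292600 = 2^3*5^2*7^1 * 11^1 *19^1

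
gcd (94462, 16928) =2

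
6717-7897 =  - 1180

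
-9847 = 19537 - 29384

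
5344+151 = 5495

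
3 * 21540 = 64620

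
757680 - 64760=692920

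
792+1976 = 2768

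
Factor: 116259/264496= 2^( - 4)*3^1*11^1*13^1 * 61^( - 1) = 429/976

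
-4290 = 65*(-66)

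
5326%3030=2296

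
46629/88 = 4239/8 = 529.88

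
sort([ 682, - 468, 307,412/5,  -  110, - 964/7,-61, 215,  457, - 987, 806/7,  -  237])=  [ - 987, - 468,-237, -964/7, - 110 , - 61, 412/5, 806/7, 215, 307, 457,682 ]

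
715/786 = 715/786 = 0.91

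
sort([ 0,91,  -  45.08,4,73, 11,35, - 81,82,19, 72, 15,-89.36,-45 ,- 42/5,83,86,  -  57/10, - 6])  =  [-89.36, - 81, - 45.08,  -  45, - 42/5 , - 6,- 57/10,0, 4,11, 15,19,35,72, 73  ,  82,83 , 86,91] 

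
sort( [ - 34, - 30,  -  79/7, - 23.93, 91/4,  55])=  [ - 34, - 30, - 23.93, - 79/7,91/4, 55]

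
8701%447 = 208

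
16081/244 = 16081/244 = 65.91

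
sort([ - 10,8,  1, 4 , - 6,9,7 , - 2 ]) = [ - 10, - 6, - 2,1, 4,  7,8,9]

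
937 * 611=572507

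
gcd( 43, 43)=43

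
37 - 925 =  - 888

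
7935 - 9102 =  - 1167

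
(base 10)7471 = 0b1110100101111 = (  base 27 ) A6J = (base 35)63g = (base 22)F9D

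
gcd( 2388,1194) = 1194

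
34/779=34/779 = 0.04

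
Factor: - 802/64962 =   -  3^( - 4) = - 1/81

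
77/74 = 1 + 3/74= 1.04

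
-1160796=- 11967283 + 10806487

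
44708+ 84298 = 129006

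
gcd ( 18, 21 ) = 3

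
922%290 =52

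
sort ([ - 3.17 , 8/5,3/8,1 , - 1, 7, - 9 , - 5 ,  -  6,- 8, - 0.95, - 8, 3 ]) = [ - 9 , - 8, - 8, - 6, - 5 , - 3.17 , - 1, - 0.95,3/8, 1, 8/5,3, 7 ]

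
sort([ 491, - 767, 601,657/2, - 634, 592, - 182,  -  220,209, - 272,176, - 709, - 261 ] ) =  [ - 767, - 709,-634 , - 272,  -  261, - 220, - 182,176, 209, 657/2, 491,592 , 601]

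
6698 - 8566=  - 1868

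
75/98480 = 15/19696= 0.00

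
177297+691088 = 868385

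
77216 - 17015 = 60201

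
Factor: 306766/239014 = 127^(-1)*  163^1 = 163/127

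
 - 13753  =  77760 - 91513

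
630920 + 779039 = 1409959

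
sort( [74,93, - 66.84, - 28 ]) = [ - 66.84,-28,74,93] 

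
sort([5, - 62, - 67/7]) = [ - 62, - 67/7,5]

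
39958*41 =1638278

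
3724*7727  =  28775348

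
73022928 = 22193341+50829587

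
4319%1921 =477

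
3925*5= 19625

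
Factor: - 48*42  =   - 2^5*3^2*7^1 = - 2016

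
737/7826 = 737/7826 =0.09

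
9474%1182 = 18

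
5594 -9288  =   - 3694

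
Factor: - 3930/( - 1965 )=2 =2^1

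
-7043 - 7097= - 14140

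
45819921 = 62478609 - 16658688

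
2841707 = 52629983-49788276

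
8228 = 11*748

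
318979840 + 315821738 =634801578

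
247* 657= 162279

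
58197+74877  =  133074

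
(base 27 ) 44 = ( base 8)160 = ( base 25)4C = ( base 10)112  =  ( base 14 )80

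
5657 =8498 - 2841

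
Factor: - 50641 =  - 89^1*569^1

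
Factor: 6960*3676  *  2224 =56900951040 = 2^10 * 3^1*5^1 * 29^1*139^1*919^1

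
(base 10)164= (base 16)a4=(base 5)1124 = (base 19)8c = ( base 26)68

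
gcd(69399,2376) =99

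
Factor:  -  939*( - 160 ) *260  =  2^7* 3^1*5^2*13^1 * 313^1=39062400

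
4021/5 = 804 + 1/5  =  804.20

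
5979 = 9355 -3376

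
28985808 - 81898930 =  - 52913122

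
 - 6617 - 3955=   -  10572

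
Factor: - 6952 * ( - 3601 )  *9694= 242681069488 = 2^4 * 11^1*13^1*37^1 * 79^1 * 131^1*277^1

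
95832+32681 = 128513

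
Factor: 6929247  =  3^1 * 13^1 * 127^1*1399^1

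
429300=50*8586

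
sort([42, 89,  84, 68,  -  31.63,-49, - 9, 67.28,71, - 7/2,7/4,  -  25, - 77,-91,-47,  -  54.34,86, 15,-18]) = [-91, - 77, - 54.34 , - 49, - 47,  -  31.63, - 25,  -  18, - 9, - 7/2,  7/4 , 15,42, 67.28,68, 71,  84, 86,89]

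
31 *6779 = 210149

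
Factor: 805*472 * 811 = 308147560 = 2^3*5^1*7^1*23^1*59^1 *811^1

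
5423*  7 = 37961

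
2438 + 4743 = 7181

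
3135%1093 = 949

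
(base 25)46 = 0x6a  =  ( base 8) 152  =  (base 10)106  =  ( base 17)64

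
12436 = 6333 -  -6103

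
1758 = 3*586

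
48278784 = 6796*7104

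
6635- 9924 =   -  3289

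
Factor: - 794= - 2^1*397^1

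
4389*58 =254562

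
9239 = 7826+1413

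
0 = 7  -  7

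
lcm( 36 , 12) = 36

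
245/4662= 35/666 = 0.05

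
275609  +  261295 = 536904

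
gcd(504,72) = 72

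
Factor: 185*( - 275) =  - 5^3*11^1*37^1 = - 50875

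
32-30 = 2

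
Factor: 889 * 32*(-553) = - 15731744 = - 2^5*7^2 * 79^1*127^1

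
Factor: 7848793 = 347^1*22619^1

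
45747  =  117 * 391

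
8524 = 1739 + 6785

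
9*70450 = 634050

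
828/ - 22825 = -828/22825 = -0.04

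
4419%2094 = 231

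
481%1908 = 481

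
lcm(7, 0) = 0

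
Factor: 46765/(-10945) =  - 11^( - 1) * 47^1 = - 47/11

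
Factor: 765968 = 2^4*7^2 * 977^1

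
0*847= 0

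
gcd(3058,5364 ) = 2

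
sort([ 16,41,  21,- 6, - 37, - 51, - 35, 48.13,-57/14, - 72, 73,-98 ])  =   [-98, -72,- 51, - 37 , - 35 ,  -  6, - 57/14, 16,21,41,48.13,73]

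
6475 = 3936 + 2539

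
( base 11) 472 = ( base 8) 1063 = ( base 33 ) h2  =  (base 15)278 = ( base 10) 563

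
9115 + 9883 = 18998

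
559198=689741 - 130543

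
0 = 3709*0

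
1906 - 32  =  1874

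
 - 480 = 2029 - 2509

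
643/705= 643/705 = 0.91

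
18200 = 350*52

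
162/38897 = 162/38897 = 0.00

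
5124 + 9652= 14776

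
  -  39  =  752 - 791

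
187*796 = 148852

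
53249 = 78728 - 25479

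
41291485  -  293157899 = -251866414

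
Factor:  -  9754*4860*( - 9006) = 426924386640 = 2^4 * 3^6*5^1*19^1 * 79^1*4877^1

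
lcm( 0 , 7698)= 0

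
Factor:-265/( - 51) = 3^( - 1)*5^1 * 17^ ( - 1 )*53^1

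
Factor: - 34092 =-2^2*3^2*947^1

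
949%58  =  21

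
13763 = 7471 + 6292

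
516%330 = 186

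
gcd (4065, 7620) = 15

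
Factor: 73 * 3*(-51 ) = - 3^2* 17^1 * 73^1 = - 11169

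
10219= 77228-67009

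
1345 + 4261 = 5606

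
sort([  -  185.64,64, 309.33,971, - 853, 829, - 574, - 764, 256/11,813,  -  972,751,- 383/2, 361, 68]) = [ - 972,-853, - 764, - 574, - 383/2, -185.64,  256/11,64 , 68,309.33,361, 751,813,829, 971] 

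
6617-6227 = 390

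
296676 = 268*1107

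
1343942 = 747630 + 596312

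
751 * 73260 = 55018260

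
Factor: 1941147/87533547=3^1*13^1*47^1*89^( - 1 )*137^( - 1 )*353^1*2393^( - 1 ) =647049/29177849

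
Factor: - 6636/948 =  - 7 = -  7^1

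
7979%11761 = 7979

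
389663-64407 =325256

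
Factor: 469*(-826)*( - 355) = 2^1* 5^1*7^2*59^1*67^1*71^1 = 137524870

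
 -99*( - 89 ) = 8811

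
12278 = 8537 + 3741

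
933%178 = 43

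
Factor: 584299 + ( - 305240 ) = 11^1*23^1*1103^1 = 279059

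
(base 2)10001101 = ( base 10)141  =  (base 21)6f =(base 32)4D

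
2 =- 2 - -4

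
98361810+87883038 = 186244848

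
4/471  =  4/471  =  0.01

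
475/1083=25/57 = 0.44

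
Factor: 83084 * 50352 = 4183445568  =  2^6*3^1 * 1049^1 * 20771^1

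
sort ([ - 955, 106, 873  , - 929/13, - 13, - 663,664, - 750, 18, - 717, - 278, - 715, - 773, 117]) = [ - 955, - 773, -750, - 717, - 715, - 663,  -  278, - 929/13, - 13, 18,106, 117, 664, 873]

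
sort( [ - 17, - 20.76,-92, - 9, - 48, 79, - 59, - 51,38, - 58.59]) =[ - 92,-59,- 58.59, - 51, -48, -20.76, - 17, - 9, 38, 79]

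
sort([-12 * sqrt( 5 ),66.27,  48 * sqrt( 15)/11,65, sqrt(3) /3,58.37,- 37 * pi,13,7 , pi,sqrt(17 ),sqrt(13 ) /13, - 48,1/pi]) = [-37 * pi, - 48, - 12 * sqrt( 5 ),sqrt( 13 ) /13, 1/pi, sqrt ( 3) /3 , pi,sqrt(17 ),7,  13,  48 * sqrt( 15 )/11,58.37,65,66.27]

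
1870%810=250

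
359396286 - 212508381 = 146887905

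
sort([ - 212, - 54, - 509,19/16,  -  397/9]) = [-509,-212,-54 ,- 397/9,  19/16] 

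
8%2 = 0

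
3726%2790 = 936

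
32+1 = 33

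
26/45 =26/45= 0.58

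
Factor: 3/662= 2^( - 1)* 3^1 * 331^( - 1)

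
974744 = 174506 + 800238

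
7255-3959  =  3296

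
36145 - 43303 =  - 7158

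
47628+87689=135317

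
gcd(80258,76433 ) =1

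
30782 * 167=5140594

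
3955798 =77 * 51374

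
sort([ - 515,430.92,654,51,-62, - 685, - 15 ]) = [ - 685,  -  515  , - 62, -15,51,  430.92, 654] 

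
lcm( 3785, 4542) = 22710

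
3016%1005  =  1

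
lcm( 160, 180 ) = 1440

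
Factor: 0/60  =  0 = 0^1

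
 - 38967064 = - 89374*436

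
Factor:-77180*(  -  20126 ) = 2^3*5^1*  17^1*29^1 * 227^1 *347^1 = 1553324680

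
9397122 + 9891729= 19288851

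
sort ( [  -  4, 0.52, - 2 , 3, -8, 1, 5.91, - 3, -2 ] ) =[ - 8 , - 4, -3, - 2, - 2,0.52, 1,3, 5.91 ] 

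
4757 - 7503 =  - 2746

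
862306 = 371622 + 490684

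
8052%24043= 8052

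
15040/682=22  +  18/341 = 22.05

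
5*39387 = 196935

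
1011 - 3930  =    -  2919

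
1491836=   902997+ 588839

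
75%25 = 0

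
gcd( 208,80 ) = 16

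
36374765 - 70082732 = - 33707967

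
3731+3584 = 7315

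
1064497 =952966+111531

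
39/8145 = 13/2715  =  0.00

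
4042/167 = 4042/167 = 24.20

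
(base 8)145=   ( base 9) 122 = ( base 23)49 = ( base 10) 101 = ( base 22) 4D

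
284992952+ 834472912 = 1119465864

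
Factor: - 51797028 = -2^2*3^1*17^1  *  253907^1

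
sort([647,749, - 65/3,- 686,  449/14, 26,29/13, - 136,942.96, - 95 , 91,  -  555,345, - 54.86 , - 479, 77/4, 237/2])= [ - 686, - 555, - 479, - 136, - 95,- 54.86, - 65/3,29/13,77/4, 26, 449/14, 91, 237/2,345,647,749, 942.96] 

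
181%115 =66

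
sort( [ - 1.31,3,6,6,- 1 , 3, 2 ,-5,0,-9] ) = [  -  9,-5,-1.31,- 1,0,  2,3, 3 , 6,6]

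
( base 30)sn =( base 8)1537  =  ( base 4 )31133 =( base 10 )863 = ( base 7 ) 2342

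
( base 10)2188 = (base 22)4BA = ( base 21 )4K4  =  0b100010001100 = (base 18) 6da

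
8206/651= 8206/651=12.61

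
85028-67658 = 17370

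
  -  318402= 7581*( - 42)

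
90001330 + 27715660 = 117716990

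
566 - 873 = -307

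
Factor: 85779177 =3^1*11^1*307^1*8467^1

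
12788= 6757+6031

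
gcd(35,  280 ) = 35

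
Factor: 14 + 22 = 2^2  *3^2 = 36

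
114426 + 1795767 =1910193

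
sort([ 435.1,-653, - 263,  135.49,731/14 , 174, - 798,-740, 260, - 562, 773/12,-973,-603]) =[- 973, - 798, - 740, - 653,- 603, - 562,-263, 731/14,  773/12, 135.49, 174,260,  435.1]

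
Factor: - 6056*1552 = -9398912 = - 2^7 * 97^1 * 757^1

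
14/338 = 7/169 = 0.04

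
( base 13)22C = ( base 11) 312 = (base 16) 178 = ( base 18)12g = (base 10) 376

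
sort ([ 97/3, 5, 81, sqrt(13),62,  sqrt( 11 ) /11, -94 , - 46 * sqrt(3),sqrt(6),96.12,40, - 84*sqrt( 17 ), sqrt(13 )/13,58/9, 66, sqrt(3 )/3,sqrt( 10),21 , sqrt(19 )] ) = [ - 84*sqrt(17), - 94, - 46 * sqrt(3 ),sqrt (13 ) /13,sqrt(11 )/11,sqrt(3 )/3 , sqrt ( 6),sqrt( 10), sqrt( 13 ), sqrt(19 ),5,  58/9,21, 97/3,40 , 62,66,81,96.12] 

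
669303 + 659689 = 1328992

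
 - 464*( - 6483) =3008112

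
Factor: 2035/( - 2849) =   -  5/7 = - 5^1*7^( - 1)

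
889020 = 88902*10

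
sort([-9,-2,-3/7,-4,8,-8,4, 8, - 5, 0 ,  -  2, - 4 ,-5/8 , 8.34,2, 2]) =[ - 9, - 8,  -  5 ,-4,- 4,-2,- 2,-5/8, - 3/7,0, 2, 2,4,8,8,8.34 ] 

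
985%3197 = 985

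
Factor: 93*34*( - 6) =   -  18972  =  - 2^2 * 3^2*17^1 * 31^1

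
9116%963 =449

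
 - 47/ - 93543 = 47/93543 = 0.00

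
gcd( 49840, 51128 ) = 56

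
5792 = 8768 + -2976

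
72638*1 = 72638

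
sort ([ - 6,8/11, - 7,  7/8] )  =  [-7,-6, 8/11, 7/8 ] 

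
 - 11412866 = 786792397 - 798205263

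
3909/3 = 1303 = 1303.00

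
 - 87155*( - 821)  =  71554255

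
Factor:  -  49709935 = - 5^1*11^1*43^1*21019^1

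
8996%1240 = 316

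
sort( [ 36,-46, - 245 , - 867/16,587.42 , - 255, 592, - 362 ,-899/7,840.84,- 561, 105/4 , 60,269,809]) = [-561, - 362,-255,  -  245, - 899/7,-867/16, - 46, 105/4,36, 60,269, 587.42,592,809 , 840.84 ] 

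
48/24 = 2 = 2.00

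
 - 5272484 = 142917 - 5415401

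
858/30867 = 286/10289 = 0.03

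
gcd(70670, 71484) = 74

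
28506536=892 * 31958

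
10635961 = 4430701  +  6205260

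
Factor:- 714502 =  - 2^1*29^1*97^1*127^1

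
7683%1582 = 1355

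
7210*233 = 1679930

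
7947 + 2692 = 10639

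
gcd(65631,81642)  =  3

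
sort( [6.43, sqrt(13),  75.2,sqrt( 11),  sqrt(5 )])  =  [sqrt( 5),sqrt( 11), sqrt( 13 ), 6.43, 75.2 ]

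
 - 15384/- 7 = 15384/7 = 2197.71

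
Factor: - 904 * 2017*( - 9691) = 17670259288=2^3 * 11^1*113^1 * 881^1*2017^1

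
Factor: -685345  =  - 5^1*113^1*1213^1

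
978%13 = 3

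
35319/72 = 11773/24 = 490.54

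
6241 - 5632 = 609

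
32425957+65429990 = 97855947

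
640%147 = 52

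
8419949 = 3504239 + 4915710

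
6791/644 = 10+351/644 = 10.55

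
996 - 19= 977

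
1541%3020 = 1541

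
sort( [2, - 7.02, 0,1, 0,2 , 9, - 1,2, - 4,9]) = [-7.02, - 4 , - 1, 0,0, 1,2, 2, 2,  9, 9 ] 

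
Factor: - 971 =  - 971^1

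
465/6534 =155/2178 = 0.07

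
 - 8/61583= - 1+61575/61583 = - 0.00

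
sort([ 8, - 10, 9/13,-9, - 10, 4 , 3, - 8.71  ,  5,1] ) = [ - 10, - 10,-9,-8.71,9/13, 1, 3, 4, 5, 8]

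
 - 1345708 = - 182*7394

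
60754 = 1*60754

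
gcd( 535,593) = 1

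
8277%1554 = 507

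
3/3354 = 1/1118 = 0.00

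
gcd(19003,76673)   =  1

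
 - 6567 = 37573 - 44140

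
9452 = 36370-26918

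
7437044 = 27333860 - 19896816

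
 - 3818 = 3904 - 7722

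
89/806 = 89/806 = 0.11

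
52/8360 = 13/2090= 0.01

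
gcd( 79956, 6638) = 2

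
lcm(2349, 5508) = 159732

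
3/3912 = 1/1304 = 0.00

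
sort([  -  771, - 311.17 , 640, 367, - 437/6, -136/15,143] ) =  [ - 771, - 311.17 , - 437/6, - 136/15,143, 367,640 ] 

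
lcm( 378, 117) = 4914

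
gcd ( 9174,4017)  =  3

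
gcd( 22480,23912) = 8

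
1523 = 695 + 828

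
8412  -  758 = 7654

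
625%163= 136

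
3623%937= 812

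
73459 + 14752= 88211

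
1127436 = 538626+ 588810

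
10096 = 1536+8560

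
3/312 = 1/104  =  0.01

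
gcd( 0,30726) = 30726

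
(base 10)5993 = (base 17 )13C9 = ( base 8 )13551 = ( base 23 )b7d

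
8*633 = 5064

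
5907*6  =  35442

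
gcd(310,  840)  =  10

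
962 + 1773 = 2735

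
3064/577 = 3064/577 =5.31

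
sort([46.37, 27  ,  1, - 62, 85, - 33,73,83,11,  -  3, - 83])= [ -83, - 62, - 33,- 3, 1,11, 27, 46.37, 73 , 83, 85]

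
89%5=4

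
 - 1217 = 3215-4432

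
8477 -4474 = 4003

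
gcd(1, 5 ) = 1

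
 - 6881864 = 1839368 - 8721232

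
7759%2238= 1045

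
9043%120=43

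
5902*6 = 35412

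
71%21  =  8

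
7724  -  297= 7427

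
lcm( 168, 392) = 1176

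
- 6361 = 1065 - 7426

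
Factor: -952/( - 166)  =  476/83 = 2^2*7^1*17^1*83^( - 1 )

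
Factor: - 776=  - 2^3*97^1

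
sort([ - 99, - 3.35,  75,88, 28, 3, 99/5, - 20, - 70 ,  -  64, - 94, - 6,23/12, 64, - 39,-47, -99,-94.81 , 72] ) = [ - 99, - 99, - 94.81, - 94, - 70 ,-64, - 47,  -  39 , - 20, - 6 , - 3.35,23/12,3,  99/5,28, 64, 72, 75 , 88]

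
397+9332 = 9729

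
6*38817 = 232902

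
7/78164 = 7/78164 = 0.00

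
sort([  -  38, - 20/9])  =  [ - 38, - 20/9]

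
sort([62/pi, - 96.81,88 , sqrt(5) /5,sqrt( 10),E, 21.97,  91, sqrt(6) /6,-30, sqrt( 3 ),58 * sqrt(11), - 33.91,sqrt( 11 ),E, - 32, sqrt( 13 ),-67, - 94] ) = [ - 96.81, - 94, - 67 , - 33.91, - 32, - 30,sqrt(6) /6,sqrt(5 )/5,sqrt( 3),E,E,sqrt(10 ) , sqrt( 11),sqrt( 13 ), 62/pi, 21.97, 88,  91  ,  58*sqrt(11)]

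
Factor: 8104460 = 2^2*5^1*7^1*13^1*61^1*73^1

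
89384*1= 89384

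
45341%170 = 121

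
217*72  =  15624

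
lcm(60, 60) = 60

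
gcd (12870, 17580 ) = 30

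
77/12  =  77/12 = 6.42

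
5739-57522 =  -  51783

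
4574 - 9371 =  - 4797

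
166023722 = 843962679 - 677938957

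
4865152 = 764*6368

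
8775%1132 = 851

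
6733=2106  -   -4627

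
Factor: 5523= 3^1 * 7^1* 263^1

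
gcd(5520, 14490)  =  690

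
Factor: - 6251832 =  - 2^3*3^2*31^1*2801^1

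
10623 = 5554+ 5069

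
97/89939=97/89939 = 0.00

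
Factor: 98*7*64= 2^7*7^3 = 43904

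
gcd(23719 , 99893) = 1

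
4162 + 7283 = 11445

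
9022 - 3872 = 5150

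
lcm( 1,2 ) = 2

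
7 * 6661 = 46627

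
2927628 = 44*66537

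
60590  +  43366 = 103956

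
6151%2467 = 1217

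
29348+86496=115844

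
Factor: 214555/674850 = 3901/12270 = 2^( - 1)*3^( - 1 )*5^(-1 )*47^1*83^1*409^( - 1 )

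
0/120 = 0 = 0.00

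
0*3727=0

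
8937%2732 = 741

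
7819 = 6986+833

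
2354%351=248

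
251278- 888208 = - 636930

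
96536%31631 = 1643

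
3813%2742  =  1071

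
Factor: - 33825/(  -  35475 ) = 41^1*43^(- 1) = 41/43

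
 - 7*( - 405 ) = 2835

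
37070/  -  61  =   - 608 + 18/61 = - 607.70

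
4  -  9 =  - 5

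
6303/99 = 63 + 2/3 = 63.67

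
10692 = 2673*4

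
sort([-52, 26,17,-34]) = [  -  52, - 34,17,26 ] 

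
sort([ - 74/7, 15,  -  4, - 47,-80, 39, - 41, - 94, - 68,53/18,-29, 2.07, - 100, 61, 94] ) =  [ - 100 , - 94, - 80, - 68, - 47, - 41, - 29,-74/7,  -  4, 2.07, 53/18,15, 39, 61,94 ]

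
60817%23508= 13801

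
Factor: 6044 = 2^2*1511^1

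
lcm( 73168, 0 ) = 0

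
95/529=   95/529 = 0.18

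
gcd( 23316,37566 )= 6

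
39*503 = 19617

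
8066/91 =88 + 58/91 =88.64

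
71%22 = 5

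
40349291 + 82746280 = 123095571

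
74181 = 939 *79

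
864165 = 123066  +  741099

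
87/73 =1 + 14/73 = 1.19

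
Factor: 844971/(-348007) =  - 3^1 * 11^(  -  1) * 17^ ( - 1 )*71^1*1861^( - 1 )*3967^1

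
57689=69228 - 11539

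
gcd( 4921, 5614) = 7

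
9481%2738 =1267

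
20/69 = 20/69 = 0.29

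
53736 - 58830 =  - 5094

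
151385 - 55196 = 96189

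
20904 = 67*312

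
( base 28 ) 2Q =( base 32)2i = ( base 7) 145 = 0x52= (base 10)82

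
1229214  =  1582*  777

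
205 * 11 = 2255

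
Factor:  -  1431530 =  - 2^1*5^1*37^1*53^1*73^1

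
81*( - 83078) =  - 6729318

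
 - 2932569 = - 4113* 713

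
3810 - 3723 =87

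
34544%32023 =2521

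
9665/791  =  12 + 173/791 = 12.22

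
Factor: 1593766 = 2^1 * 83^1* 9601^1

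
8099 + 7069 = 15168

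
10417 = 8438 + 1979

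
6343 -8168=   -1825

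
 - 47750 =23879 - 71629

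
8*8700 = 69600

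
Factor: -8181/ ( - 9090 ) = 9/10=2^(-1 )*3^2*5^ ( - 1 ) 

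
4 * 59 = 236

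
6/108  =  1/18 = 0.06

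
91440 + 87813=179253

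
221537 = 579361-357824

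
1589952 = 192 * 8281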